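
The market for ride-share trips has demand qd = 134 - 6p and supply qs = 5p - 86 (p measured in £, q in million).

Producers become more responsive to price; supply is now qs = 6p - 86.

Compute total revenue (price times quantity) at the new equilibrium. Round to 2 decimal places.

Solve the original market: 134 - 6p = 5p - 86, hence p = 20 and q = 14.
The new curves are qd = 134 - 6p (demand) and qs = 6p - 86 (supply).
Setting them equal: 134 - 6p = 6p - 86 → 220 = 12p, so p = 55/3 ≈ 18.3333 and q = 24.
New expenditure = 18.3333 × 24 = 440.00.

440.00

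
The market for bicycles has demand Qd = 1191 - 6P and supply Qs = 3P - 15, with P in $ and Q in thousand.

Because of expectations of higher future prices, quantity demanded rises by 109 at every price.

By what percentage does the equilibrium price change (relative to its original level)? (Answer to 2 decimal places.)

Solve the original market: 1191 - 6P = 3P - 15, hence P = 134 and Q = 387.
The new curves are Qd = 1300 - 6P (demand) and Qs = 3P - 15 (supply).
Setting them equal: 1300 - 6P = 3P - 15 → 1315 = 9P, so P = 1315/9 ≈ 146.1111 and Q = 1270/3 ≈ 423.3333.
%ΔP = (146.1111 − 134) / 134 × 100 = +9.04%.

+9.04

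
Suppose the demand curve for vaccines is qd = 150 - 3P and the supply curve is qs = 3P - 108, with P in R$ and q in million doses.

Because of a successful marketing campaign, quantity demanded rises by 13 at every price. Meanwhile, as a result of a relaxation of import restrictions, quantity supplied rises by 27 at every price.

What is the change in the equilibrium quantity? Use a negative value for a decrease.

+20

Initially, 150 - 3P = 3P - 108, so 258 = 6P and P = 43, q = 21.
After the shift, demand is qd = 163 - 3P and supply is qs = 3P - 81.
New equilibrium: 163 - 3P = 3P - 81 ⇒ 244 = 6P ⇒ P = 122/3 ≈ 40.6667, q = 41.
Δq = 41 − 21 = +20.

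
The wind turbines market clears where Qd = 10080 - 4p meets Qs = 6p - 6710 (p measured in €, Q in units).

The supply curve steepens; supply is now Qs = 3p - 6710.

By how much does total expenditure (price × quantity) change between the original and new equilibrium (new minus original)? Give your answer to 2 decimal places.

-4483135.59

Initially, 10080 - 4p = 6p - 6710, so 16790 = 10p and p = 1679, Q = 3364.
The shock moves the curves to Qd = 10080 - 4p and Qs = 3p - 6710.
Setting them equal: 10080 - 4p = 3p - 6710 → 16790 = 7p, so p = 16790/7 ≈ 2398.5714 and Q = 3400/7 ≈ 485.7143.
Expenditure moves from 1679×3364 = 5648156 to 2398.5714×485.7143 = 1165020.4082; change = -4483135.59.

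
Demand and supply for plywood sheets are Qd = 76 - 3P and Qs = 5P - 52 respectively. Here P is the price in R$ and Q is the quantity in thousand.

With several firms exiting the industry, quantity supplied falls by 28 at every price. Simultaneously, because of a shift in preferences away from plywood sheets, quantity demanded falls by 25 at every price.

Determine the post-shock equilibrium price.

Original equilibrium: 76 - 3P = 5P - 52 gives 128 = 8P, so P = 16 and Q = 28.
The shock moves the curves to Qd = 51 - 3P and Qs = 5P - 80.
New equilibrium: 51 - 3P = 5P - 80 ⇒ 131 = 8P ⇒ P = 16.375, Q = 1.875.

16.375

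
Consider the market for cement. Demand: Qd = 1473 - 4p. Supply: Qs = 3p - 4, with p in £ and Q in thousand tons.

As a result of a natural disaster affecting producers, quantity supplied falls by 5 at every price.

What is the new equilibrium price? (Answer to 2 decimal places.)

Initially, 1473 - 4p = 3p - 4, so 1477 = 7p and p = 211, Q = 629.
After the shift, demand is Qd = 1473 - 4p and supply is Qs = 3p - 9.
Setting them equal: 1473 - 4p = 3p - 9 → 1482 = 7p, so p = 1482/7 ≈ 211.7143 and Q = 4383/7 ≈ 626.1429.

211.71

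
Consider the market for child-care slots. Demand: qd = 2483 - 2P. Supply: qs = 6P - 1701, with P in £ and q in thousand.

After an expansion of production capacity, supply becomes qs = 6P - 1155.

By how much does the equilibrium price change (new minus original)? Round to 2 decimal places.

-68.25

Solve the original market: 2483 - 2P = 6P - 1701, hence P = 523 and q = 1437.
With the change applied: demand qd = 2483 - 2P, supply qs = 6P - 1155.
Setting them equal: 2483 - 2P = 6P - 1155 → 3638 = 8P, so P = 454.75 and q = 1573.5.
ΔP = 454.75 − 523 = -68.25.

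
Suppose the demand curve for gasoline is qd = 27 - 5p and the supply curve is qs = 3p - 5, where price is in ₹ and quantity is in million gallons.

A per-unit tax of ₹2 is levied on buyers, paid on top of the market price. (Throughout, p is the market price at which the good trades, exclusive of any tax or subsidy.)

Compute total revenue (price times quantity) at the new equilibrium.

8.9375

Solve the original market: 27 - 5p = 3p - 5, hence p = 4 and q = 7.
Since buyers pay the price plus the tax, the effective demand curve becomes qd = 17 - 5p.
New equilibrium: 17 - 5p = 3p - 5 ⇒ 22 = 8p ⇒ p = 2.75, q = 3.25.
New expenditure = 2.75 × 3.25 = 8.9375.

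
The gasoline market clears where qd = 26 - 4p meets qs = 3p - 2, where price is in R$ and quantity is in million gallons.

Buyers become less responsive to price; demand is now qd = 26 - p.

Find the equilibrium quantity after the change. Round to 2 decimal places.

Original equilibrium: 26 - 4p = 3p - 2 gives 28 = 7p, so p = 4 and q = 10.
The shock moves the curves to qd = 26 - p and qs = 3p - 2.
Setting them equal: 26 - p = 3p - 2 → 28 = 4p, so p = 7 and q = 19.

19.00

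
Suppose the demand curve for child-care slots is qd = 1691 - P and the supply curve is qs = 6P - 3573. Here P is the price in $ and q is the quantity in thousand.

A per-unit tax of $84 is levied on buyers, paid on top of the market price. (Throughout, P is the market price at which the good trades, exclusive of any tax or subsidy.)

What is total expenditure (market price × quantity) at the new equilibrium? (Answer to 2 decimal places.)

Original equilibrium: 1691 - P = 6P - 3573 gives 5264 = 7P, so P = 752 and q = 939.
Since buyers pay the price plus the tax, the effective demand curve becomes qd = 1607 - P.
Equate the new curves: 1607 - P = 6P - 3573, giving 5180 = 7P, P = 740, q = 867.
New expenditure = 740 × 867 = 641580.00.

641580.00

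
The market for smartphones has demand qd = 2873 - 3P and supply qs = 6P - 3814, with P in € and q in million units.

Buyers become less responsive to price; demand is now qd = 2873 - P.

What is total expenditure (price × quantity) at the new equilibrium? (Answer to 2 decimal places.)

Initially, 2873 - 3P = 6P - 3814, so 6687 = 9P and P = 743, q = 644.
With the change applied: demand qd = 2873 - P, supply qs = 6P - 3814.
Clearing the new market: 2873 - P = 6P - 3814, so P = 6687/7 ≈ 955.2857 and q = 13424/7 ≈ 1917.7143.
New expenditure = 955.2857 × 1917.7143 = 1831965.06.

1831965.06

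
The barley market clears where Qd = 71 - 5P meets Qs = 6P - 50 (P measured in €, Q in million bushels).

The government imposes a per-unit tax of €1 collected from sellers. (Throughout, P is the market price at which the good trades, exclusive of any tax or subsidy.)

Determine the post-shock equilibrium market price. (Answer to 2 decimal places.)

Before the shock: 71 - 5P = 6P - 50 ⇒ 121 = 11P ⇒ P = 11, Q = 16.
Since sellers keep the price net of the tax, the effective supply curve becomes Qs = 6P - 56.
Equate the new curves: 71 - 5P = 6P - 56, giving 127 = 11P, P = 127/11 ≈ 11.5455, Q = 146/11 ≈ 13.2727.

11.55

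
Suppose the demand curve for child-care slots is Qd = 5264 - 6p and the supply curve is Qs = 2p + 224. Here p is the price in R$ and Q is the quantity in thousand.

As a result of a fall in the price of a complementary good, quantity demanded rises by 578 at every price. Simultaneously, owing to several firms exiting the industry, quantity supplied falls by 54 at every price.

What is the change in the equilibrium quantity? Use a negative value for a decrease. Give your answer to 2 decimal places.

+104.00

Before the shock: 5264 - 6p = 2p + 224 ⇒ 5040 = 8p ⇒ p = 630, Q = 1484.
The shock moves the curves to Qd = 5842 - 6p and Qs = 2p + 170.
New equilibrium: 5842 - 6p = 2p + 170 ⇒ 5672 = 8p ⇒ p = 709, Q = 1588.
ΔQ = 1588 − 1484 = +104.00.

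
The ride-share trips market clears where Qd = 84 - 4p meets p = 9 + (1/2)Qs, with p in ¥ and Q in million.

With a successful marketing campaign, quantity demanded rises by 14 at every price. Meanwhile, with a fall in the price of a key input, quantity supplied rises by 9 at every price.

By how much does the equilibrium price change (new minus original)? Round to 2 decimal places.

Initially, 84 - 4p = 2p - 18, so 102 = 6p and p = 17, Q = 16.
The new curves are Qd = 98 - 4p (demand) and Qs = 2p - 9 (supply).
Clearing the new market: 98 - 4p = 2p - 9, so p = 107/6 ≈ 17.8333 and Q = 80/3 ≈ 26.6667.
Δp = 17.8333 − 17 = +0.83.

+0.83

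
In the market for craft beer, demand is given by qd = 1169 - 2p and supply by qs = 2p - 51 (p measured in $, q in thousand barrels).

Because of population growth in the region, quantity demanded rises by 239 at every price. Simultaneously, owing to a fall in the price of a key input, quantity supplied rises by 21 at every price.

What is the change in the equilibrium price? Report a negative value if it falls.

Original equilibrium: 1169 - 2p = 2p - 51 gives 1220 = 4p, so p = 305 and q = 559.
With the change applied: demand qd = 1408 - 2p, supply qs = 2p - 30.
New equilibrium: 1408 - 2p = 2p - 30 ⇒ 1438 = 4p ⇒ p = 359.5, q = 689.
Δp = 359.5 − 305 = +54.5.

+54.5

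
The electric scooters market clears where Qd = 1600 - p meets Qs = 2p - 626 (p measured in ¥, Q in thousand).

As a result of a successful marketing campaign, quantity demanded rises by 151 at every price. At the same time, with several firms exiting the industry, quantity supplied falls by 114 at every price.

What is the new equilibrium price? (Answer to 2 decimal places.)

830.33

Before the shock: 1600 - p = 2p - 626 ⇒ 2226 = 3p ⇒ p = 742, Q = 858.
With the change applied: demand Qd = 1751 - p, supply Qs = 2p - 740.
Equate the new curves: 1751 - p = 2p - 740, giving 2491 = 3p, p = 2491/3 ≈ 830.3333, Q = 2762/3 ≈ 920.6667.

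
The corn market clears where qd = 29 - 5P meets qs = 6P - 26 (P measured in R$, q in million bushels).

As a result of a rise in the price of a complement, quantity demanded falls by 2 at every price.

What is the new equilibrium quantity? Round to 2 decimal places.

2.91

Original equilibrium: 29 - 5P = 6P - 26 gives 55 = 11P, so P = 5 and q = 4.
The new curves are qd = 27 - 5P (demand) and qs = 6P - 26 (supply).
Clearing the new market: 27 - 5P = 6P - 26, so P = 53/11 ≈ 4.8182 and q = 32/11 ≈ 2.9091.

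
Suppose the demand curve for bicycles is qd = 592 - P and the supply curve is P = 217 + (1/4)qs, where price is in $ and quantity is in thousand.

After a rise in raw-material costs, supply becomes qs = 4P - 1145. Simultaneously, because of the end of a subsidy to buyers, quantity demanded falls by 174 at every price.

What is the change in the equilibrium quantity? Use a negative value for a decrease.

-194.6

Original equilibrium: 592 - P = 4P - 868 gives 1460 = 5P, so P = 292 and q = 300.
The shock moves the curves to qd = 418 - P and qs = 4P - 1145.
Setting them equal: 418 - P = 4P - 1145 → 1563 = 5P, so P = 312.6 and q = 105.4.
Δq = 105.4 − 300 = -194.6.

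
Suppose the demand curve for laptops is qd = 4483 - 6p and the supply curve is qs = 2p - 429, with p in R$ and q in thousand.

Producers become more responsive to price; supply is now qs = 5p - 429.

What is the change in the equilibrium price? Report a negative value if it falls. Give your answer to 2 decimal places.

-167.45

Solve the original market: 4483 - 6p = 2p - 429, hence p = 614 and q = 799.
The shock moves the curves to qd = 4483 - 6p and qs = 5p - 429.
Equate the new curves: 4483 - 6p = 5p - 429, giving 4912 = 11p, p = 4912/11 ≈ 446.5455, q = 19841/11 ≈ 1803.7273.
Δp = 446.5455 − 614 = -167.45.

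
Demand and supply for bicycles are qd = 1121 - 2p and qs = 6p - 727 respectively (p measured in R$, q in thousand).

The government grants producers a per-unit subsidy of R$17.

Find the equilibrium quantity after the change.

684.5

Initially, 1121 - 2p = 6p - 727, so 1848 = 8p and p = 231, q = 659.
Since sellers receive the price plus the subsidy, the effective supply curve becomes qs = 6p - 625.
Clearing the new market: 1121 - 2p = 6p - 625, so p = 218.25 and q = 684.5.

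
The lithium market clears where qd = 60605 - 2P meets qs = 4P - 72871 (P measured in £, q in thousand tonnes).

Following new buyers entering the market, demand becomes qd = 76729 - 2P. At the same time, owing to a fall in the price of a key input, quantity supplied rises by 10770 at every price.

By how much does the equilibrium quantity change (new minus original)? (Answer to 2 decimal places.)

+14339.33

Initially, 60605 - 2P = 4P - 72871, so 133476 = 6P and P = 22246, q = 16113.
The new curves are qd = 76729 - 2P (demand) and qs = 4P - 62101 (supply).
Setting them equal: 76729 - 2P = 4P - 62101 → 138830 = 6P, so P = 69415/3 ≈ 23138.3333 and q = 91357/3 ≈ 30452.3333.
Δq = 30452.3333 − 16113 = +14339.33.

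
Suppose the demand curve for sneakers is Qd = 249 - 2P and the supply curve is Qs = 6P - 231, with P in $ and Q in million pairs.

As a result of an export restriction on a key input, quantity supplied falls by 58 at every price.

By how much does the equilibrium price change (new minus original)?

Before the shock: 249 - 2P = 6P - 231 ⇒ 480 = 8P ⇒ P = 60, Q = 129.
The shock moves the curves to Qd = 249 - 2P and Qs = 6P - 289.
Clearing the new market: 249 - 2P = 6P - 289, so P = 67.25 and Q = 114.5.
ΔP = 67.25 − 60 = +7.25.

+7.25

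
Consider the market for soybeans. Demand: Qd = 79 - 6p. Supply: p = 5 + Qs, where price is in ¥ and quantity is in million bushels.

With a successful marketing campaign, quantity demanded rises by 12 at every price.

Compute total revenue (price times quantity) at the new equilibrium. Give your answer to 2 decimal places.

Original equilibrium: 79 - 6p = p - 5 gives 84 = 7p, so p = 12 and Q = 7.
The shock moves the curves to Qd = 91 - 6p and Qs = p - 5.
Setting them equal: 91 - 6p = p - 5 → 96 = 7p, so p = 96/7 ≈ 13.7143 and Q = 61/7 ≈ 8.7143.
New expenditure = 13.7143 × 8.7143 = 119.51.

119.51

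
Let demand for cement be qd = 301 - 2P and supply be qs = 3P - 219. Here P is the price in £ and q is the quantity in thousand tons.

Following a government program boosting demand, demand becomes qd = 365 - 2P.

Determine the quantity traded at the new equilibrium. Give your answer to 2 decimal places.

Original equilibrium: 301 - 2P = 3P - 219 gives 520 = 5P, so P = 104 and q = 93.
The new curves are qd = 365 - 2P (demand) and qs = 3P - 219 (supply).
Equate the new curves: 365 - 2P = 3P - 219, giving 584 = 5P, P = 116.8, q = 131.4.

131.40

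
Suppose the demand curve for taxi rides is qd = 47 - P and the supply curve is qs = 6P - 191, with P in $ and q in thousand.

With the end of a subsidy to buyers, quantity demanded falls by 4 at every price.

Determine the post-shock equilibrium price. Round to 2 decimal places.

Solve the original market: 47 - P = 6P - 191, hence P = 34 and q = 13.
The new curves are qd = 43 - P (demand) and qs = 6P - 191 (supply).
Setting them equal: 43 - P = 6P - 191 → 234 = 7P, so P = 234/7 ≈ 33.4286 and q = 67/7 ≈ 9.5714.

33.43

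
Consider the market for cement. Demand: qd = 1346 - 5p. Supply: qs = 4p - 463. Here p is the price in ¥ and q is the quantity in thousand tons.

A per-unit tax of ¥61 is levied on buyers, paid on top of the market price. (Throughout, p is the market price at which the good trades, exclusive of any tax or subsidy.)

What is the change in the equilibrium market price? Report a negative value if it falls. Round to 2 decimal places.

Initially, 1346 - 5p = 4p - 463, so 1809 = 9p and p = 201, q = 341.
Since buyers pay the price plus the tax, the effective demand curve becomes qd = 1041 - 5p.
Equate the new curves: 1041 - 5p = 4p - 463, giving 1504 = 9p, p = 1504/9 ≈ 167.1111, q = 1849/9 ≈ 205.4444.
Δp = 167.1111 − 201 = -33.89.

-33.89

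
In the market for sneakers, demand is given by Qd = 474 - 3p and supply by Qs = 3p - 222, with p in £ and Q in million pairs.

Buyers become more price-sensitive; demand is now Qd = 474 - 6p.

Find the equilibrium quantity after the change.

10

Solve the original market: 474 - 3p = 3p - 222, hence p = 116 and Q = 126.
The new curves are Qd = 474 - 6p (demand) and Qs = 3p - 222 (supply).
Clearing the new market: 474 - 6p = 3p - 222, so p = 232/3 ≈ 77.3333 and Q = 10.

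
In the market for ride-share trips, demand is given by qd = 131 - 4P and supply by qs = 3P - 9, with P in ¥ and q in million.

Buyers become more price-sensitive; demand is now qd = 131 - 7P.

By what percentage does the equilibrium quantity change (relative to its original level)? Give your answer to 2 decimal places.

Initially, 131 - 4P = 3P - 9, so 140 = 7P and P = 20, q = 51.
After the shift, demand is qd = 131 - 7P and supply is qs = 3P - 9.
Equate the new curves: 131 - 7P = 3P - 9, giving 140 = 10P, P = 14, q = 33.
%Δq = (33 − 51) / 51 × 100 = -35.29%.

-35.29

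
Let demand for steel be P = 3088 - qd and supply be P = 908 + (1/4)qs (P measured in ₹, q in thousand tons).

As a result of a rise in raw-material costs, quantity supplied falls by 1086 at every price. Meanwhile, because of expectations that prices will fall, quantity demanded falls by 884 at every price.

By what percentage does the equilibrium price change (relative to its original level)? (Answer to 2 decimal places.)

+3.01

Before the shock: 3088 - P = 4P - 3632 ⇒ 6720 = 5P ⇒ P = 1344, q = 1744.
The new curves are qd = 2204 - P (demand) and qs = 4P - 4718 (supply).
Clearing the new market: 2204 - P = 4P - 4718, so P = 1384.4 and q = 819.6.
%ΔP = (1384.4 − 1344) / 1344 × 100 = +3.01%.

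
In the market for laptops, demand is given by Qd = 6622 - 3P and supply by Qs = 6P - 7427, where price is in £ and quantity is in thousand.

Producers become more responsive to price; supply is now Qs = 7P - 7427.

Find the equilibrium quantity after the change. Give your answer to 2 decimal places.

2407.30

Before the shock: 6622 - 3P = 6P - 7427 ⇒ 14049 = 9P ⇒ P = 1561, Q = 1939.
The new curves are Qd = 6622 - 3P (demand) and Qs = 7P - 7427 (supply).
Setting them equal: 6622 - 3P = 7P - 7427 → 14049 = 10P, so P = 1404.9 and Q = 2407.3.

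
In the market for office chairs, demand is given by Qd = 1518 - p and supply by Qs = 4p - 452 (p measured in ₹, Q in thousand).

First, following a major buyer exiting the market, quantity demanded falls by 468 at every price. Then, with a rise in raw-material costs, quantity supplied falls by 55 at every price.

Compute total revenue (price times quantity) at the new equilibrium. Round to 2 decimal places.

230000.04

Initially, 1518 - p = 4p - 452, so 1970 = 5p and p = 394, Q = 1124.
The shock moves the curves to Qd = 1050 - p and Qs = 4p - 507.
New equilibrium: 1050 - p = 4p - 507 ⇒ 1557 = 5p ⇒ p = 311.4, Q = 738.6.
New expenditure = 311.4 × 738.6 = 230000.04.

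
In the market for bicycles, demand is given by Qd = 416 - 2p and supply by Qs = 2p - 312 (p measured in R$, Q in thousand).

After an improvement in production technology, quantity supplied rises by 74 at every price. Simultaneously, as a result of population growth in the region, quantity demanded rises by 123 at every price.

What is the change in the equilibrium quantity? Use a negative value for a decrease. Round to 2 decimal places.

+98.50

Initially, 416 - 2p = 2p - 312, so 728 = 4p and p = 182, Q = 52.
The shock moves the curves to Qd = 539 - 2p and Qs = 2p - 238.
Clearing the new market: 539 - 2p = 2p - 238, so p = 194.25 and Q = 150.5.
ΔQ = 150.5 − 52 = +98.50.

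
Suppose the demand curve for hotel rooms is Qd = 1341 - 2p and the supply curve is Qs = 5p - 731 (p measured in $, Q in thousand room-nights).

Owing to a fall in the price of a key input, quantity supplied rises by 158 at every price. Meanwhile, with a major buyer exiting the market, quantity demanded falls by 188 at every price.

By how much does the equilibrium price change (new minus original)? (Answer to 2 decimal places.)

-49.43

Original equilibrium: 1341 - 2p = 5p - 731 gives 2072 = 7p, so p = 296 and Q = 749.
With the change applied: demand Qd = 1153 - 2p, supply Qs = 5p - 573.
Clearing the new market: 1153 - 2p = 5p - 573, so p = 1726/7 ≈ 246.5714 and Q = 4619/7 ≈ 659.8571.
Δp = 246.5714 − 296 = -49.43.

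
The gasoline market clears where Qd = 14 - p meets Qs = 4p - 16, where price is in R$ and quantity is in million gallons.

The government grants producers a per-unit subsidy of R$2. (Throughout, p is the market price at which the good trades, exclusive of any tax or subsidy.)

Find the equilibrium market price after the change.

Before the shock: 14 - p = 4p - 16 ⇒ 30 = 5p ⇒ p = 6, Q = 8.
Since sellers receive the price plus the subsidy, the effective supply curve becomes Qs = 4p - 8.
Equate the new curves: 14 - p = 4p - 8, giving 22 = 5p, p = 4.4, Q = 9.6.

4.4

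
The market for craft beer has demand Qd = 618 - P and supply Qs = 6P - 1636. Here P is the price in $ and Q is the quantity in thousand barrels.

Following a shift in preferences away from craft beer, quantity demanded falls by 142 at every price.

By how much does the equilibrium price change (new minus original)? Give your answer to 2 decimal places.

Initially, 618 - P = 6P - 1636, so 2254 = 7P and P = 322, Q = 296.
After the shift, demand is Qd = 476 - P and supply is Qs = 6P - 1636.
Setting them equal: 476 - P = 6P - 1636 → 2112 = 7P, so P = 2112/7 ≈ 301.7143 and Q = 1220/7 ≈ 174.2857.
ΔP = 301.7143 − 322 = -20.29.

-20.29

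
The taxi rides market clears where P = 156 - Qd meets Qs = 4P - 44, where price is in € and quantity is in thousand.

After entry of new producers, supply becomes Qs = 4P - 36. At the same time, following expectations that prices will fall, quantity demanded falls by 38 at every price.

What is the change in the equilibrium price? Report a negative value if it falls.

Before the shock: 156 - P = 4P - 44 ⇒ 200 = 5P ⇒ P = 40, Q = 116.
After the shift, demand is Qd = 118 - P and supply is Qs = 4P - 36.
Setting them equal: 118 - P = 4P - 36 → 154 = 5P, so P = 30.8 and Q = 87.2.
ΔP = 30.8 − 40 = -9.2.

-9.2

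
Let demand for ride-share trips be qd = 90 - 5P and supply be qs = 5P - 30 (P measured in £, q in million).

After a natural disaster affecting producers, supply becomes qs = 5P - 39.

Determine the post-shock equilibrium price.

12.9

Initially, 90 - 5P = 5P - 30, so 120 = 10P and P = 12, q = 30.
With the change applied: demand qd = 90 - 5P, supply qs = 5P - 39.
New equilibrium: 90 - 5P = 5P - 39 ⇒ 129 = 10P ⇒ P = 12.9, q = 25.5.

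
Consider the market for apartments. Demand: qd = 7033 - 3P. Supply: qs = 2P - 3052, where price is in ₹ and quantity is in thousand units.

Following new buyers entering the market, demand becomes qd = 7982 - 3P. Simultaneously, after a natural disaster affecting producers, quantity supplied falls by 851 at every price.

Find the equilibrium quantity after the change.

851

Original equilibrium: 7033 - 3P = 2P - 3052 gives 10085 = 5P, so P = 2017 and q = 982.
After the shift, demand is qd = 7982 - 3P and supply is qs = 2P - 3903.
Clearing the new market: 7982 - 3P = 2P - 3903, so P = 2377 and q = 851.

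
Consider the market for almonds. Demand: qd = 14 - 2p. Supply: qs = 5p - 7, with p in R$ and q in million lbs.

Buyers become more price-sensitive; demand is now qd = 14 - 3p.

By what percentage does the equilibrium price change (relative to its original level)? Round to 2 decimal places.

-12.50

Initially, 14 - 2p = 5p - 7, so 21 = 7p and p = 3, q = 8.
With the change applied: demand qd = 14 - 3p, supply qs = 5p - 7.
Setting them equal: 14 - 3p = 5p - 7 → 21 = 8p, so p = 2.625 and q = 6.125.
%Δp = (2.625 − 3) / 3 × 100 = -12.50%.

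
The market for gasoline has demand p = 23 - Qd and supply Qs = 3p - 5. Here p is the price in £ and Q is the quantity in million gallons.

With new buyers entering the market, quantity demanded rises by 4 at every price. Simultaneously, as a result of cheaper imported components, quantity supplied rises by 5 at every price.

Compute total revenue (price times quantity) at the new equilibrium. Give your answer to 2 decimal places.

Initially, 23 - p = 3p - 5, so 28 = 4p and p = 7, Q = 16.
The new curves are Qd = 27 - p (demand) and Qs = 3p (supply).
New equilibrium: 27 - p = 3p ⇒ 27 = 4p ⇒ p = 6.75, Q = 20.25.
New expenditure = 6.75 × 20.25 = 136.69.

136.69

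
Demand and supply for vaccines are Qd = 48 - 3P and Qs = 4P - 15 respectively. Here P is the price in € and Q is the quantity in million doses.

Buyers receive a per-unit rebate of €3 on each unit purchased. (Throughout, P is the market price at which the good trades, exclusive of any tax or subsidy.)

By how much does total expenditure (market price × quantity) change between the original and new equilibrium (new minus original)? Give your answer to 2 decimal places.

+79.90

Initially, 48 - 3P = 4P - 15, so 63 = 7P and P = 9, Q = 21.
Since buyers' out-of-pocket price is the market price minus the rebate, the effective demand curve becomes Qd = 57 - 3P.
Setting them equal: 57 - 3P = 4P - 15 → 72 = 7P, so P = 72/7 ≈ 10.2857 and Q = 183/7 ≈ 26.1429.
Expenditure moves from 9×21 = 189 to 10.2857×26.1429 = 268.8980; change = +79.90.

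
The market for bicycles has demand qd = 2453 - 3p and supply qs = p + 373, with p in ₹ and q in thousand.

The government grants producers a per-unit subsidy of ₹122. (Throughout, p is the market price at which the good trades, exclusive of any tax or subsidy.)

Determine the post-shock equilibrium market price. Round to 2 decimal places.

Initially, 2453 - 3p = p + 373, so 2080 = 4p and p = 520, q = 893.
Since sellers receive the price plus the subsidy, the effective supply curve becomes qs = p + 495.
Clearing the new market: 2453 - 3p = p + 495, so p = 489.5 and q = 984.5.

489.50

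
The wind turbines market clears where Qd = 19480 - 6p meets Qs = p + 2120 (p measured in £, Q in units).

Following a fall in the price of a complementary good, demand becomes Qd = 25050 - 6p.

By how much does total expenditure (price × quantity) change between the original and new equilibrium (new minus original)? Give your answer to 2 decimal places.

Initially, 19480 - 6p = p + 2120, so 17360 = 7p and p = 2480, Q = 4600.
The new curves are Qd = 25050 - 6p (demand) and Qs = p + 2120 (supply).
Equate the new curves: 25050 - 6p = p + 2120, giving 22930 = 7p, p = 22930/7 ≈ 3275.7143, Q = 37770/7 ≈ 5395.7143.
Expenditure moves from 2480×4600 = 11408000 to 3275.7143×5395.7143 = 17674818.3673; change = +6266818.37.

+6266818.37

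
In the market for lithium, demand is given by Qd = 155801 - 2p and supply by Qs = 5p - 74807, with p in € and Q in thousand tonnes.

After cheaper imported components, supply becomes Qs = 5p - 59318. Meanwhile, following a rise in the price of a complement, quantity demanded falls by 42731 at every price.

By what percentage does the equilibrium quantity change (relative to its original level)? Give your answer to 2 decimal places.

-29.02

Solve the original market: 155801 - 2p = 5p - 74807, hence p = 32944 and Q = 89913.
With the change applied: demand Qd = 113070 - 2p, supply Qs = 5p - 59318.
New equilibrium: 113070 - 2p = 5p - 59318 ⇒ 172388 = 7p ⇒ p = 172388/7 ≈ 24626.8571, Q = 446714/7 ≈ 63816.2857.
%ΔQ = (63816.2857 − 89913) / 89913 × 100 = -29.02%.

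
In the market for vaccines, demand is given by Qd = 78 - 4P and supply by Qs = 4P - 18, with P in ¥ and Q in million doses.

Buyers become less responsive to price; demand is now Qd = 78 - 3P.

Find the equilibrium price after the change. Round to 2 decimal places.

13.71

Original equilibrium: 78 - 4P = 4P - 18 gives 96 = 8P, so P = 12 and Q = 30.
With the change applied: demand Qd = 78 - 3P, supply Qs = 4P - 18.
Setting them equal: 78 - 3P = 4P - 18 → 96 = 7P, so P = 96/7 ≈ 13.7143 and Q = 258/7 ≈ 36.8571.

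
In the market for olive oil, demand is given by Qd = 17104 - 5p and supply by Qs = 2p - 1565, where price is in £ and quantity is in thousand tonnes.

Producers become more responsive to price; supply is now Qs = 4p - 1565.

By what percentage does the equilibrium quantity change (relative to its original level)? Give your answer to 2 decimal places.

+78.62

Original equilibrium: 17104 - 5p = 2p - 1565 gives 18669 = 7p, so p = 2667 and Q = 3769.
With the change applied: demand Qd = 17104 - 5p, supply Qs = 4p - 1565.
Clearing the new market: 17104 - 5p = 4p - 1565, so p = 6223/3 ≈ 2074.3333 and Q = 20197/3 ≈ 6732.3333.
%ΔQ = (6732.3333 − 3769) / 3769 × 100 = +78.62%.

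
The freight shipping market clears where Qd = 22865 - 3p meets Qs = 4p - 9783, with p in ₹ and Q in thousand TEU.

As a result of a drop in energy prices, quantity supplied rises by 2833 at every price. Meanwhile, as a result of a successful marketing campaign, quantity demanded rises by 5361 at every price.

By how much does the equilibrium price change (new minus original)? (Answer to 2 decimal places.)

+361.14

Before the shock: 22865 - 3p = 4p - 9783 ⇒ 32648 = 7p ⇒ p = 4664, Q = 8873.
The shock moves the curves to Qd = 28226 - 3p and Qs = 4p - 6950.
Equate the new curves: 28226 - 3p = 4p - 6950, giving 35176 = 7p, p = 35176/7 ≈ 5025.1429, Q = 92054/7 ≈ 13150.5714.
Δp = 5025.1429 − 4664 = +361.14.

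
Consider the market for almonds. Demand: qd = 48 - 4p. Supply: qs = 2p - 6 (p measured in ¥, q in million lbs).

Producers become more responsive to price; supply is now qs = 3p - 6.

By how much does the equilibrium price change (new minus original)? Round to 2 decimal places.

-1.29

Before the shock: 48 - 4p = 2p - 6 ⇒ 54 = 6p ⇒ p = 9, q = 12.
After the shift, demand is qd = 48 - 4p and supply is qs = 3p - 6.
Clearing the new market: 48 - 4p = 3p - 6, so p = 54/7 ≈ 7.7143 and q = 120/7 ≈ 17.1429.
Δp = 7.7143 − 9 = -1.29.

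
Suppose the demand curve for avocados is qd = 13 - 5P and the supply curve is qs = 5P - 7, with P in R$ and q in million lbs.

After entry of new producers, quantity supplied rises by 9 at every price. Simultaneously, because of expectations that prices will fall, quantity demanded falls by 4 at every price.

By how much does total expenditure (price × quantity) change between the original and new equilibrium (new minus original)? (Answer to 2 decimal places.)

Initially, 13 - 5P = 5P - 7, so 20 = 10P and P = 2, q = 3.
After the shift, demand is qd = 9 - 5P and supply is qs = 5P + 2.
Clearing the new market: 9 - 5P = 5P + 2, so P = 0.7 and q = 5.5.
Expenditure moves from 2×3 = 6 to 0.7×5.5 = 3.85; change = -2.15.

-2.15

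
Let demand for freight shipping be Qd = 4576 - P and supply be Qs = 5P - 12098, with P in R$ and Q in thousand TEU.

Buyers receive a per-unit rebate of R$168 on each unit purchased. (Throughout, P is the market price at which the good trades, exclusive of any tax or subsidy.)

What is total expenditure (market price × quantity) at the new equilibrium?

Solve the original market: 4576 - P = 5P - 12098, hence P = 2779 and Q = 1797.
Since buyers' out-of-pocket price is the market price minus the rebate, the effective demand curve becomes Qd = 4744 - P.
Clearing the new market: 4744 - P = 5P - 12098, so P = 2807 and Q = 1937.
New expenditure = 2807 × 1937 = 5437159.

5437159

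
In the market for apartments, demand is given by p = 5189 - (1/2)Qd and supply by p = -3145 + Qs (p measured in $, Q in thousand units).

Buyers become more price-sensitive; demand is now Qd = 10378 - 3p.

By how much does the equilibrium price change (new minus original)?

Initially, 10378 - 2p = p + 3145, so 7233 = 3p and p = 2411, Q = 5556.
After the shift, demand is Qd = 10378 - 3p and supply is Qs = p + 3145.
Setting them equal: 10378 - 3p = p + 3145 → 7233 = 4p, so p = 1808.25 and Q = 4953.25.
Δp = 1808.25 − 2411 = -602.75.

-602.75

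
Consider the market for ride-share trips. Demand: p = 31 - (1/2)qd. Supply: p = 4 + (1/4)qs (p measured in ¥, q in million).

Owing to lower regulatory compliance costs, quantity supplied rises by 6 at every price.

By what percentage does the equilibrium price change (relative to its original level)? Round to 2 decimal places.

-7.69

Initially, 62 - 2p = 4p - 16, so 78 = 6p and p = 13, q = 36.
The shock moves the curves to qd = 62 - 2p and qs = 4p - 10.
Clearing the new market: 62 - 2p = 4p - 10, so p = 12 and q = 38.
%Δp = (12 − 13) / 13 × 100 = -7.69%.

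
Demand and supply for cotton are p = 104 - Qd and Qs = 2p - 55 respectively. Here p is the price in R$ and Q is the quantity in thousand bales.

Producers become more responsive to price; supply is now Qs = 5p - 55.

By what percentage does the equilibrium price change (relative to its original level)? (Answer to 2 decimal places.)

Original equilibrium: 104 - p = 2p - 55 gives 159 = 3p, so p = 53 and Q = 51.
With the change applied: demand Qd = 104 - p, supply Qs = 5p - 55.
Equate the new curves: 104 - p = 5p - 55, giving 159 = 6p, p = 26.5, Q = 77.5.
%Δp = (26.5 − 53) / 53 × 100 = -50.00%.

-50.00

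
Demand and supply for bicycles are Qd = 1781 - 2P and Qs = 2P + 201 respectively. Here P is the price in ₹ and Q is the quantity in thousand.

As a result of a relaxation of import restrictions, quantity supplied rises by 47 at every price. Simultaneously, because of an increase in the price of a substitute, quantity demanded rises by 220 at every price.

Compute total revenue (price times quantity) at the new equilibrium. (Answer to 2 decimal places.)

492812.13

Before the shock: 1781 - 2P = 2P + 201 ⇒ 1580 = 4P ⇒ P = 395, Q = 991.
After the shift, demand is Qd = 2001 - 2P and supply is Qs = 2P + 248.
Setting them equal: 2001 - 2P = 2P + 248 → 1753 = 4P, so P = 438.25 and Q = 1124.5.
New expenditure = 438.25 × 1124.5 = 492812.13.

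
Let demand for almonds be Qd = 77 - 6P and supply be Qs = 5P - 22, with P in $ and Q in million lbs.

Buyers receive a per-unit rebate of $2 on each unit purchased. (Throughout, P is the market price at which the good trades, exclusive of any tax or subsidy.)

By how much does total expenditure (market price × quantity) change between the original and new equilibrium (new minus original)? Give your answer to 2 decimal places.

Solve the original market: 77 - 6P = 5P - 22, hence P = 9 and Q = 23.
Since buyers' out-of-pocket price is the market price minus the rebate, the effective demand curve becomes Qd = 89 - 6P.
Setting them equal: 89 - 6P = 5P - 22 → 111 = 11P, so P = 111/11 ≈ 10.0909 and Q = 313/11 ≈ 28.4545.
Expenditure moves from 9×23 = 207 to 10.0909×28.4545 = 287.1322; change = +80.13.

+80.13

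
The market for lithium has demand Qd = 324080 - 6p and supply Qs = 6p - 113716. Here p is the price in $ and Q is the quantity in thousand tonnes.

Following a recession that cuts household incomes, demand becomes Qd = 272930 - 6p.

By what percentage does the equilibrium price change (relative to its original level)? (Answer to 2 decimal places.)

-11.68

Before the shock: 324080 - 6p = 6p - 113716 ⇒ 437796 = 12p ⇒ p = 36483, Q = 105182.
The shock moves the curves to Qd = 272930 - 6p and Qs = 6p - 113716.
Setting them equal: 272930 - 6p = 6p - 113716 → 386646 = 12p, so p = 32220.5 and Q = 79607.
%Δp = (32220.5 − 36483) / 36483 × 100 = -11.68%.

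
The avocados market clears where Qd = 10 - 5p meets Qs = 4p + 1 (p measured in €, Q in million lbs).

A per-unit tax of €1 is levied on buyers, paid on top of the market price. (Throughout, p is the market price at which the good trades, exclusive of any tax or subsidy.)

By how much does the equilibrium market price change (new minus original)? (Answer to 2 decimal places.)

Original equilibrium: 10 - 5p = 4p + 1 gives 9 = 9p, so p = 1 and Q = 5.
Since buyers pay the price plus the tax, the effective demand curve becomes Qd = 5 - 5p.
Clearing the new market: 5 - 5p = 4p + 1, so p = 4/9 ≈ 0.4444 and Q = 25/9 ≈ 2.7778.
Δp = 0.4444 − 1 = -0.56.

-0.56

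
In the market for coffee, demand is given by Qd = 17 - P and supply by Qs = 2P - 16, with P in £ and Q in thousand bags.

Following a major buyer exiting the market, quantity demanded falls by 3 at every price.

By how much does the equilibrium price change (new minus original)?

-1

Initially, 17 - P = 2P - 16, so 33 = 3P and P = 11, Q = 6.
With the change applied: demand Qd = 14 - P, supply Qs = 2P - 16.
Equate the new curves: 14 - P = 2P - 16, giving 30 = 3P, P = 10, Q = 4.
ΔP = 10 − 11 = -1.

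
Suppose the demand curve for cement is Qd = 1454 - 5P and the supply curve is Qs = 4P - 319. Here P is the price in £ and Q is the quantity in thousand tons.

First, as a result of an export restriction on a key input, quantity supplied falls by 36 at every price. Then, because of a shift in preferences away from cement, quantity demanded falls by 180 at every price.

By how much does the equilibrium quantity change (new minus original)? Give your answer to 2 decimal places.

-100.00

Initially, 1454 - 5P = 4P - 319, so 1773 = 9P and P = 197, Q = 469.
With the change applied: demand Qd = 1274 - 5P, supply Qs = 4P - 355.
Clearing the new market: 1274 - 5P = 4P - 355, so P = 181 and Q = 369.
ΔQ = 369 − 469 = -100.00.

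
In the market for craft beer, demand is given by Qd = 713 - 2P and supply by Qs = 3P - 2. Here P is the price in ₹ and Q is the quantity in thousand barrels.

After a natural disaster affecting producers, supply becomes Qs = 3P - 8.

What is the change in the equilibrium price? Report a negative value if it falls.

+1.2

Original equilibrium: 713 - 2P = 3P - 2 gives 715 = 5P, so P = 143 and Q = 427.
After the shift, demand is Qd = 713 - 2P and supply is Qs = 3P - 8.
Setting them equal: 713 - 2P = 3P - 8 → 721 = 5P, so P = 144.2 and Q = 424.6.
ΔP = 144.2 − 143 = +1.2.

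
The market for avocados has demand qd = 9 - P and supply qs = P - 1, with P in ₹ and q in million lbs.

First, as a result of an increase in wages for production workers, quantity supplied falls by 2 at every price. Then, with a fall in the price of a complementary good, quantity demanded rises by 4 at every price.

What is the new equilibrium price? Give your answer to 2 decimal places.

8.00

Original equilibrium: 9 - P = P - 1 gives 10 = 2P, so P = 5 and q = 4.
The new curves are qd = 13 - P (demand) and qs = P - 3 (supply).
Equate the new curves: 13 - P = P - 3, giving 16 = 2P, P = 8, q = 5.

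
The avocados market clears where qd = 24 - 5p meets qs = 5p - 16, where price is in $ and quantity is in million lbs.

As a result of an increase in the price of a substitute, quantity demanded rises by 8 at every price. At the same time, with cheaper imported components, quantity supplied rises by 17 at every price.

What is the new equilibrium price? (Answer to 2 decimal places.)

3.10

Original equilibrium: 24 - 5p = 5p - 16 gives 40 = 10p, so p = 4 and q = 4.
With the change applied: demand qd = 32 - 5p, supply qs = 5p + 1.
Clearing the new market: 32 - 5p = 5p + 1, so p = 3.1 and q = 16.5.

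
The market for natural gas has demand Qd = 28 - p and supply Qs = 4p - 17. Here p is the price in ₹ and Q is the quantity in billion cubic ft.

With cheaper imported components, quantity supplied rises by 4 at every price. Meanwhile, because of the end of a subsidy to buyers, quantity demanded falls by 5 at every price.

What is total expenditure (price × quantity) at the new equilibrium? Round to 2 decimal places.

Before the shock: 28 - p = 4p - 17 ⇒ 45 = 5p ⇒ p = 9, Q = 19.
The new curves are Qd = 23 - p (demand) and Qs = 4p - 13 (supply).
Clearing the new market: 23 - p = 4p - 13, so p = 7.2 and Q = 15.8.
New expenditure = 7.2 × 15.8 = 113.76.

113.76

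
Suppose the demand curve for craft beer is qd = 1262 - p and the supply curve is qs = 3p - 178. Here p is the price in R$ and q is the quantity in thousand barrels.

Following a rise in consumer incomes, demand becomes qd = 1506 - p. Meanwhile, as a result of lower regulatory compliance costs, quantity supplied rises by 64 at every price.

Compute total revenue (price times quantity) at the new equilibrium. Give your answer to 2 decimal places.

445905.00

Solve the original market: 1262 - p = 3p - 178, hence p = 360 and q = 902.
The new curves are qd = 1506 - p (demand) and qs = 3p - 114 (supply).
Setting them equal: 1506 - p = 3p - 114 → 1620 = 4p, so p = 405 and q = 1101.
New expenditure = 405 × 1101 = 445905.00.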